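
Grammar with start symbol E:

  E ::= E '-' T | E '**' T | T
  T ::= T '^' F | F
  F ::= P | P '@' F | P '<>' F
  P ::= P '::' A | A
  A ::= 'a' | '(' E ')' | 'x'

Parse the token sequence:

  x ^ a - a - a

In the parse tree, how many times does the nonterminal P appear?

4

[E [E [E [T [T [F [P [A x]]]] ^ [F [P [A a]]]]] - [T [F [P [A a]]]]] - [T [F [P [A a]]]]]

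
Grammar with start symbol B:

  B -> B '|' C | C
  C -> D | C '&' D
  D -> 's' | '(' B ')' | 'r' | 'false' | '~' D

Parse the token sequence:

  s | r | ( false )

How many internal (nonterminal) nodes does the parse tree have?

12

[B [B [B [C [D s]]] | [C [D r]]] | [C [D ( [B [C [D false]]] )]]]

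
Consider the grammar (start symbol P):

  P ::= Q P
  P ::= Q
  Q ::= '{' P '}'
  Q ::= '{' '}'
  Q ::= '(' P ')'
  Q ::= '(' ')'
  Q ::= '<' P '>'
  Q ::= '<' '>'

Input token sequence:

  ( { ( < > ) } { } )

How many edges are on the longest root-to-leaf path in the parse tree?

[P [Q ( [P [Q { [P [Q ( [P [Q < >]] )]] }] [P [Q { }]]] )]]

8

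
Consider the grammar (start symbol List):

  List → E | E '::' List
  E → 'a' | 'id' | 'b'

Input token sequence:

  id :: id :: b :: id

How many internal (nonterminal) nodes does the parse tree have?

[List [E id] :: [List [E id] :: [List [E b] :: [List [E id]]]]]

8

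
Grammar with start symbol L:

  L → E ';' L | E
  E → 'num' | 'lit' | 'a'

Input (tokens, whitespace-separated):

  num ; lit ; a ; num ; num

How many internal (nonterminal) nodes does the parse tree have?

[L [E num] ; [L [E lit] ; [L [E a] ; [L [E num] ; [L [E num]]]]]]

10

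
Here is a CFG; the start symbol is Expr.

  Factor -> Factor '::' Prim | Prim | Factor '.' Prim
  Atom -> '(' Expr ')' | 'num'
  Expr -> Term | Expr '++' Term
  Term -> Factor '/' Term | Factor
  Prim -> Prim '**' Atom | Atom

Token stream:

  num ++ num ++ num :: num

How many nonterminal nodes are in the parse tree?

[Expr [Expr [Expr [Term [Factor [Prim [Atom num]]]]] ++ [Term [Factor [Prim [Atom num]]]]] ++ [Term [Factor [Factor [Prim [Atom num]]] :: [Prim [Atom num]]]]]

18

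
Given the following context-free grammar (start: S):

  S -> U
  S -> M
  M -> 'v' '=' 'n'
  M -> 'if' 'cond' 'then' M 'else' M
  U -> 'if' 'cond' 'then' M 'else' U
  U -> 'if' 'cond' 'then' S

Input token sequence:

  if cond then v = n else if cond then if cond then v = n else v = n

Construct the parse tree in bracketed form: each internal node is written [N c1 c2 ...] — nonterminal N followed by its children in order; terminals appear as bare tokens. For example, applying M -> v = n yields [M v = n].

[S [U if cond then [M v = n] else [U if cond then [S [M if cond then [M v = n] else [M v = n]]]]]]

S
U
if cond then M else U
if cond then v = n else U
if cond then v = n else if cond then S
if cond then v = n else if cond then M
if cond then v = n else if cond then if cond then M else M
if cond then v = n else if cond then if cond then v = n else M
if cond then v = n else if cond then if cond then v = n else v = n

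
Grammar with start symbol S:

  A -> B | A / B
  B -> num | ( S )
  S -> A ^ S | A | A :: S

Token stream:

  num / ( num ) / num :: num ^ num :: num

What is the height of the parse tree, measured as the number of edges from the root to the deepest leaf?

7

[S [A [A [A [B num]] / [B ( [S [A [B num]]] )]] / [B num]] :: [S [A [B num]] ^ [S [A [B num]] :: [S [A [B num]]]]]]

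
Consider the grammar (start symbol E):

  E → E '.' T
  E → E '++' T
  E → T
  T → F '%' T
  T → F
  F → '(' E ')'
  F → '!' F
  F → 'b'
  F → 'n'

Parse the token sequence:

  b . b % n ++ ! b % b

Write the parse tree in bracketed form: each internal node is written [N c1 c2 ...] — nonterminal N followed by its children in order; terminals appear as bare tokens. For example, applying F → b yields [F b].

E
E ++ T
E . T ++ T
T . T ++ T
F . T ++ T
b . T ++ T
b . F % T ++ T
b . b % T ++ T
b . b % F ++ T
b . b % n ++ T
b . b % n ++ F % T
b . b % n ++ ! F % T
b . b % n ++ ! b % T
b . b % n ++ ! b % F
b . b % n ++ ! b % b

[E [E [E [T [F b]]] . [T [F b] % [T [F n]]]] ++ [T [F ! [F b]] % [T [F b]]]]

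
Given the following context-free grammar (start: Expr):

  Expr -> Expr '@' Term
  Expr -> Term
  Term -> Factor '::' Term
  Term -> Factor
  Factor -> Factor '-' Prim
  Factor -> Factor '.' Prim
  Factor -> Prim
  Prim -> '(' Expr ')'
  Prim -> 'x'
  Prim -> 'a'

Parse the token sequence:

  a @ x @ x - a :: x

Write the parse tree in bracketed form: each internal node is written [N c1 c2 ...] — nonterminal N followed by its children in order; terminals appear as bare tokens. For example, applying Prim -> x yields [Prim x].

[Expr [Expr [Expr [Term [Factor [Prim a]]]] @ [Term [Factor [Prim x]]]] @ [Term [Factor [Factor [Prim x]] - [Prim a]] :: [Term [Factor [Prim x]]]]]

Expr
Expr @ Term
Expr @ Term @ Term
Term @ Term @ Term
Factor @ Term @ Term
Prim @ Term @ Term
a @ Term @ Term
a @ Factor @ Term
a @ Prim @ Term
a @ x @ Term
a @ x @ Factor :: Term
a @ x @ Factor - Prim :: Term
a @ x @ Prim - Prim :: Term
a @ x @ x - Prim :: Term
a @ x @ x - a :: Term
a @ x @ x - a :: Factor
a @ x @ x - a :: Prim
a @ x @ x - a :: x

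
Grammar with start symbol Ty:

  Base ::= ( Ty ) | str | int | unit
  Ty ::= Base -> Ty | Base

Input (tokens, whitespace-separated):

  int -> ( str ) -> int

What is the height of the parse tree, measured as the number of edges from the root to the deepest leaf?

[Ty [Base int] -> [Ty [Base ( [Ty [Base str]] )] -> [Ty [Base int]]]]

5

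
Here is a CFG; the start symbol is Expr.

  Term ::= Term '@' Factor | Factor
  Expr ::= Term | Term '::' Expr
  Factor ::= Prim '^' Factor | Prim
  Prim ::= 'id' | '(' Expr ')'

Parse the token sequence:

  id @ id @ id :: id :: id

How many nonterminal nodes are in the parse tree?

[Expr [Term [Term [Term [Factor [Prim id]]] @ [Factor [Prim id]]] @ [Factor [Prim id]]] :: [Expr [Term [Factor [Prim id]]] :: [Expr [Term [Factor [Prim id]]]]]]

18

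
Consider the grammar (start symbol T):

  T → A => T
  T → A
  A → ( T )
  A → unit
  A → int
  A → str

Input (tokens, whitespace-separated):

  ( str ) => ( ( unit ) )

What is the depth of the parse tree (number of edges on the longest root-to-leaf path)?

[T [A ( [T [A str]] )] => [T [A ( [T [A ( [T [A unit]] )]] )]]]

7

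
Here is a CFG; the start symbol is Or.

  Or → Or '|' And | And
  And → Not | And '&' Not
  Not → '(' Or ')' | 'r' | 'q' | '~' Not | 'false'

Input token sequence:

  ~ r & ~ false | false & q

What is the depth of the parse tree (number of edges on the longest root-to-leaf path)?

6

[Or [Or [And [And [Not ~ [Not r]]] & [Not ~ [Not false]]]] | [And [And [Not false]] & [Not q]]]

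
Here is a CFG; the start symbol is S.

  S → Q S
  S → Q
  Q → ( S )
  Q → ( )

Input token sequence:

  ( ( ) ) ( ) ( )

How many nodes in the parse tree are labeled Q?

[S [Q ( [S [Q ( )]] )] [S [Q ( )] [S [Q ( )]]]]

4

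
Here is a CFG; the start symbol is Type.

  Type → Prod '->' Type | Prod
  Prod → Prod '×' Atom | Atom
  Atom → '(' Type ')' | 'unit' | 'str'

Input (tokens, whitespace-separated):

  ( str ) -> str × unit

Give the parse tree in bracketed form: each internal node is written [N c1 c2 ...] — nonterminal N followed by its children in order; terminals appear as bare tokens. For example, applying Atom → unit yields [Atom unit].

Type
Prod -> Type
Atom -> Type
( Type ) -> Type
( Prod ) -> Type
( Atom ) -> Type
( str ) -> Type
( str ) -> Prod
( str ) -> Prod × Atom
( str ) -> Atom × Atom
( str ) -> str × Atom
( str ) -> str × unit

[Type [Prod [Atom ( [Type [Prod [Atom str]]] )]] -> [Type [Prod [Prod [Atom str]] × [Atom unit]]]]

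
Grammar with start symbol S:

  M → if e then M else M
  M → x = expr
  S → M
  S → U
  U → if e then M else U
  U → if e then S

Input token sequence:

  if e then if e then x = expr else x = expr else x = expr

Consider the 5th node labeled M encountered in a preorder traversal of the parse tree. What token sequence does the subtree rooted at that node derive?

x = expr

[S [M if e then [M if e then [M x = expr] else [M x = expr]] else [M x = expr]]]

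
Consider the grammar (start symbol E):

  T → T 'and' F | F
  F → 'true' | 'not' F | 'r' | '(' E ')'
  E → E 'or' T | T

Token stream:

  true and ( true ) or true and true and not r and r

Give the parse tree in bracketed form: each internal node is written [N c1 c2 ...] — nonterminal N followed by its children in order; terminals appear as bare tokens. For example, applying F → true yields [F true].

[E [E [T [T [F true]] and [F ( [E [T [F true]]] )]]] or [T [T [T [T [F true]] and [F true]] and [F not [F r]]] and [F r]]]

E
E or T
T or T
T and F or T
F and F or T
true and F or T
true and ( E ) or T
true and ( T ) or T
true and ( F ) or T
true and ( true ) or T
true and ( true ) or T and F
true and ( true ) or T and F and F
true and ( true ) or T and F and F and F
true and ( true ) or F and F and F and F
true and ( true ) or true and F and F and F
true and ( true ) or true and true and F and F
true and ( true ) or true and true and not F and F
true and ( true ) or true and true and not r and F
true and ( true ) or true and true and not r and r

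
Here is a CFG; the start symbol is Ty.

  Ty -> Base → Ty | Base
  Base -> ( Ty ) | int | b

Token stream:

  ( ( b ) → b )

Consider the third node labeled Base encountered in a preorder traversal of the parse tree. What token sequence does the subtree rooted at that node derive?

b

[Ty [Base ( [Ty [Base ( [Ty [Base b]] )] → [Ty [Base b]]] )]]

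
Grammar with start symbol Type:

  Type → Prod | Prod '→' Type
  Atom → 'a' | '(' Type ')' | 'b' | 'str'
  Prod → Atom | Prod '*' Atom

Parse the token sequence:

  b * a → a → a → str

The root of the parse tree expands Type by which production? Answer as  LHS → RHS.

Type → Prod '→' Type

[Type [Prod [Prod [Atom b]] * [Atom a]] → [Type [Prod [Atom a]] → [Type [Prod [Atom a]] → [Type [Prod [Atom str]]]]]]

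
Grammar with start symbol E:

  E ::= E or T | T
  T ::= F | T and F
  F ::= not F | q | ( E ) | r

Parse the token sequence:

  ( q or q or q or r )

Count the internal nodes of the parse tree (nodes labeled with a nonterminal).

[E [T [F ( [E [E [E [E [T [F q]]] or [T [F q]]] or [T [F q]]] or [T [F r]]] )]]]

15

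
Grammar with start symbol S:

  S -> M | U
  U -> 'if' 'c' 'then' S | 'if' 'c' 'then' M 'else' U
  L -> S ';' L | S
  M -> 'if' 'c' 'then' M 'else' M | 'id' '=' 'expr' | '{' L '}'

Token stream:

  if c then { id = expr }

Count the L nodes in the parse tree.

[S [U if c then [S [M { [L [S [M id = expr]]] }]]]]

1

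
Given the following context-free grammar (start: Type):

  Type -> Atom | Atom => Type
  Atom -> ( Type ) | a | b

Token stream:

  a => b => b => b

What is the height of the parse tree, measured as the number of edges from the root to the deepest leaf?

5

[Type [Atom a] => [Type [Atom b] => [Type [Atom b] => [Type [Atom b]]]]]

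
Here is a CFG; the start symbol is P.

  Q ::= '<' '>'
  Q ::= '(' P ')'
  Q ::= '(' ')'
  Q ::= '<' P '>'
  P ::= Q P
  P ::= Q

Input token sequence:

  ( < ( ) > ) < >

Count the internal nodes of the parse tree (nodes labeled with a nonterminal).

[P [Q ( [P [Q < [P [Q ( )]] >]] )] [P [Q < >]]]

8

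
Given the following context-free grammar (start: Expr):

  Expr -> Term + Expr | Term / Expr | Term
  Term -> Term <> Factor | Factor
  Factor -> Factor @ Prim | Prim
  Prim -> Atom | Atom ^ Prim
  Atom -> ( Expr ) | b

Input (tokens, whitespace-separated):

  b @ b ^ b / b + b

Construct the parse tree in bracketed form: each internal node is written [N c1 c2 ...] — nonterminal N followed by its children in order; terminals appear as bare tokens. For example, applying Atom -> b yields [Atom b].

Expr
Term / Expr
Factor / Expr
Factor @ Prim / Expr
Prim @ Prim / Expr
Atom @ Prim / Expr
b @ Prim / Expr
b @ Atom ^ Prim / Expr
b @ b ^ Prim / Expr
b @ b ^ Atom / Expr
b @ b ^ b / Expr
b @ b ^ b / Term + Expr
b @ b ^ b / Factor + Expr
b @ b ^ b / Prim + Expr
b @ b ^ b / Atom + Expr
b @ b ^ b / b + Expr
b @ b ^ b / b + Term
b @ b ^ b / b + Factor
b @ b ^ b / b + Prim
b @ b ^ b / b + Atom
b @ b ^ b / b + b

[Expr [Term [Factor [Factor [Prim [Atom b]]] @ [Prim [Atom b] ^ [Prim [Atom b]]]]] / [Expr [Term [Factor [Prim [Atom b]]]] + [Expr [Term [Factor [Prim [Atom b]]]]]]]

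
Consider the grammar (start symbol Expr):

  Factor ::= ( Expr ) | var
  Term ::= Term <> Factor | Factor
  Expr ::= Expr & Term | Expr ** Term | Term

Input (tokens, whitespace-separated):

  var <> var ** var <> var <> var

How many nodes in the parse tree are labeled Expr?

2

[Expr [Expr [Term [Term [Factor var]] <> [Factor var]]] ** [Term [Term [Term [Factor var]] <> [Factor var]] <> [Factor var]]]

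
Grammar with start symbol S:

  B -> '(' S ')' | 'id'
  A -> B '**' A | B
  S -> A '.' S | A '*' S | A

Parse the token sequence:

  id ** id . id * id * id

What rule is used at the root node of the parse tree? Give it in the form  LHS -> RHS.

[S [A [B id] ** [A [B id]]] . [S [A [B id]] * [S [A [B id]] * [S [A [B id]]]]]]

S -> A '.' S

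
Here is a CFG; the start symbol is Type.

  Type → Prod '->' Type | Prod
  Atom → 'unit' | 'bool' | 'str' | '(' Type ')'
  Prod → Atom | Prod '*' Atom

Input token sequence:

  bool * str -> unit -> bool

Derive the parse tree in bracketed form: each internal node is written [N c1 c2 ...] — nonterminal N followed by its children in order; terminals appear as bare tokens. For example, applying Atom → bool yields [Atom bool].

[Type [Prod [Prod [Atom bool]] * [Atom str]] -> [Type [Prod [Atom unit]] -> [Type [Prod [Atom bool]]]]]

Type
Prod -> Type
Prod * Atom -> Type
Atom * Atom -> Type
bool * Atom -> Type
bool * str -> Type
bool * str -> Prod -> Type
bool * str -> Atom -> Type
bool * str -> unit -> Type
bool * str -> unit -> Prod
bool * str -> unit -> Atom
bool * str -> unit -> bool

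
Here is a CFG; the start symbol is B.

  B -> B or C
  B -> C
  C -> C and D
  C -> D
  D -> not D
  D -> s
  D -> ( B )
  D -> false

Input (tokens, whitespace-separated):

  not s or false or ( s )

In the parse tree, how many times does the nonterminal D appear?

[B [B [B [C [D not [D s]]]] or [C [D false]]] or [C [D ( [B [C [D s]]] )]]]

5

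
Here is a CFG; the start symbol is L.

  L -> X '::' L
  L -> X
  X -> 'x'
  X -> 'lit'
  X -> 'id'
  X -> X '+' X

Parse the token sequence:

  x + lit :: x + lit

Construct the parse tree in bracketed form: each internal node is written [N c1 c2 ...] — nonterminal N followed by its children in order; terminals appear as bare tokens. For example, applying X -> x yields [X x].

L
X :: L
X + X :: L
x + X :: L
x + lit :: L
x + lit :: X
x + lit :: X + X
x + lit :: x + X
x + lit :: x + lit

[L [X [X x] + [X lit]] :: [L [X [X x] + [X lit]]]]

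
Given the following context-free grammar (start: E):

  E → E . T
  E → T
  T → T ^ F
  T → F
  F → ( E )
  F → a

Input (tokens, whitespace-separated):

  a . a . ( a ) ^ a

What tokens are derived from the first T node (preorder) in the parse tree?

[E [E [E [T [F a]]] . [T [F a]]] . [T [T [F ( [E [T [F a]]] )]] ^ [F a]]]

a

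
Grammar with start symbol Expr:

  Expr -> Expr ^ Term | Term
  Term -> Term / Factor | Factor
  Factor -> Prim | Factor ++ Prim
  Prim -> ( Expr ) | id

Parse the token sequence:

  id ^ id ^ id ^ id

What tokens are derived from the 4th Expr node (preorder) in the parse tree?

[Expr [Expr [Expr [Expr [Term [Factor [Prim id]]]] ^ [Term [Factor [Prim id]]]] ^ [Term [Factor [Prim id]]]] ^ [Term [Factor [Prim id]]]]

id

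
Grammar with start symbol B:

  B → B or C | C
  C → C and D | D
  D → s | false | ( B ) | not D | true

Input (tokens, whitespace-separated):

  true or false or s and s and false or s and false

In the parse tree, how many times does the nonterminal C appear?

7

[B [B [B [B [C [D true]]] or [C [D false]]] or [C [C [C [D s]] and [D s]] and [D false]]] or [C [C [D s]] and [D false]]]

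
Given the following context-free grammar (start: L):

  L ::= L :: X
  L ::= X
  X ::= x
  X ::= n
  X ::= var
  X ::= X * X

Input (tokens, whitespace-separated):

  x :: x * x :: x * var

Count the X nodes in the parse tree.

[L [L [L [X x]] :: [X [X x] * [X x]]] :: [X [X x] * [X var]]]

7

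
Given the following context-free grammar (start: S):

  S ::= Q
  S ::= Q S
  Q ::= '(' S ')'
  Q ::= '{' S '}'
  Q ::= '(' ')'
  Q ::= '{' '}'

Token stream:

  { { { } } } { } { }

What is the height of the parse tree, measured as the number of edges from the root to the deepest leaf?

[S [Q { [S [Q { [S [Q { }]] }]] }] [S [Q { }] [S [Q { }]]]]

6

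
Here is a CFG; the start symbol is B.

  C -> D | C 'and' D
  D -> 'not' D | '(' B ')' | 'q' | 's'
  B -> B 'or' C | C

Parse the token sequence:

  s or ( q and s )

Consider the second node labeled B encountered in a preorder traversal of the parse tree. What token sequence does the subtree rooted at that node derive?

s

[B [B [C [D s]]] or [C [D ( [B [C [C [D q]] and [D s]]] )]]]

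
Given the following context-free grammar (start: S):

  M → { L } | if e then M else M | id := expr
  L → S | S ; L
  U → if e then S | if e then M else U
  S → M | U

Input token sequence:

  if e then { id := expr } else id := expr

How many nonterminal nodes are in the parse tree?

[S [M if e then [M { [L [S [M id := expr]]] }] else [M id := expr]]]

7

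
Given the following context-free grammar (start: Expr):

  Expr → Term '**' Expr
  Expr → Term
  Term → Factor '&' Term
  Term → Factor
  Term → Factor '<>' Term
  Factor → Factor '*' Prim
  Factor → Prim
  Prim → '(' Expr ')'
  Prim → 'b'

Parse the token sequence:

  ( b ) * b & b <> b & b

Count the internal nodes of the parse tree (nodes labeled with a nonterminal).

19

[Expr [Term [Factor [Factor [Prim ( [Expr [Term [Factor [Prim b]]]] )]] * [Prim b]] & [Term [Factor [Prim b]] <> [Term [Factor [Prim b]] & [Term [Factor [Prim b]]]]]]]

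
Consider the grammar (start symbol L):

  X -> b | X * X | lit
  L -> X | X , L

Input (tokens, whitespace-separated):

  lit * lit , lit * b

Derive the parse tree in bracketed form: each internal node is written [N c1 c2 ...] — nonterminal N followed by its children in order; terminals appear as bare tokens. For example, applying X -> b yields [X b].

[L [X [X lit] * [X lit]] , [L [X [X lit] * [X b]]]]

L
X , L
X * X , L
lit * X , L
lit * lit , L
lit * lit , X
lit * lit , X * X
lit * lit , lit * X
lit * lit , lit * b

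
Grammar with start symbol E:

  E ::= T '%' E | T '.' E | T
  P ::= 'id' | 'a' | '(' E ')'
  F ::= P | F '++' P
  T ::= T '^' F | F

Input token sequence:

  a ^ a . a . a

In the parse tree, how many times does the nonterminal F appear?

4

[E [T [T [F [P a]]] ^ [F [P a]]] . [E [T [F [P a]]] . [E [T [F [P a]]]]]]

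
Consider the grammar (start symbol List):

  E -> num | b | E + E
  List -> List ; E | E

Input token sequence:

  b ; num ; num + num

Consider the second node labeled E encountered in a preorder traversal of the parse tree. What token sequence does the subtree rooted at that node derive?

num

[List [List [List [E b]] ; [E num]] ; [E [E num] + [E num]]]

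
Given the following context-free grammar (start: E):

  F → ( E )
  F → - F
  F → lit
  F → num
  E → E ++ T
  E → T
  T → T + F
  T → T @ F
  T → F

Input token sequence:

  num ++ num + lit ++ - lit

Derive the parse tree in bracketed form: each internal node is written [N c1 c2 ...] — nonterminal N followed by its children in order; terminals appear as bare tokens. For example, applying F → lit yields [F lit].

[E [E [E [T [F num]]] ++ [T [T [F num]] + [F lit]]] ++ [T [F - [F lit]]]]

E
E ++ T
E ++ T ++ T
T ++ T ++ T
F ++ T ++ T
num ++ T ++ T
num ++ T + F ++ T
num ++ F + F ++ T
num ++ num + F ++ T
num ++ num + lit ++ T
num ++ num + lit ++ F
num ++ num + lit ++ - F
num ++ num + lit ++ - lit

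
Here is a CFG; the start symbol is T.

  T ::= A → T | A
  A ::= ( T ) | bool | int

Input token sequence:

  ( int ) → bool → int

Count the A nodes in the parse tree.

[T [A ( [T [A int]] )] → [T [A bool] → [T [A int]]]]

4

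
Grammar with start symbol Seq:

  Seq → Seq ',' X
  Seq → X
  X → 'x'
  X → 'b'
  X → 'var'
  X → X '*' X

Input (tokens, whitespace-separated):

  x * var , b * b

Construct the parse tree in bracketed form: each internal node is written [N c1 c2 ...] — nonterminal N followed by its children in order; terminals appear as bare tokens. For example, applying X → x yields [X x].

[Seq [Seq [X [X x] * [X var]]] , [X [X b] * [X b]]]

Seq
Seq , X
X , X
X * X , X
x * X , X
x * var , X
x * var , X * X
x * var , b * X
x * var , b * b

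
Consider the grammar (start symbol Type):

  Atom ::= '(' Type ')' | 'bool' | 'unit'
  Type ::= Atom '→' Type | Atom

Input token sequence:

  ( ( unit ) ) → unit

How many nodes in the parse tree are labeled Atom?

[Type [Atom ( [Type [Atom ( [Type [Atom unit]] )]] )] → [Type [Atom unit]]]

4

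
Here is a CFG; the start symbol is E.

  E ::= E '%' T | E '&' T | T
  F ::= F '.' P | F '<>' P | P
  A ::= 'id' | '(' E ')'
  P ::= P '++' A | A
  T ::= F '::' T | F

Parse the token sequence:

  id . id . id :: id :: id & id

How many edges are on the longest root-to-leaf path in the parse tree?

[E [E [T [F [F [F [P [A id]]] . [P [A id]]] . [P [A id]]] :: [T [F [P [A id]]] :: [T [F [P [A id]]]]]]] & [T [F [P [A id]]]]]

8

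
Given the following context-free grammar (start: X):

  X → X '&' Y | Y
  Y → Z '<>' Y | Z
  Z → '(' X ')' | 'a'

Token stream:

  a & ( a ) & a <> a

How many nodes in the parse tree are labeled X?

4

[X [X [X [Y [Z a]]] & [Y [Z ( [X [Y [Z a]]] )]]] & [Y [Z a] <> [Y [Z a]]]]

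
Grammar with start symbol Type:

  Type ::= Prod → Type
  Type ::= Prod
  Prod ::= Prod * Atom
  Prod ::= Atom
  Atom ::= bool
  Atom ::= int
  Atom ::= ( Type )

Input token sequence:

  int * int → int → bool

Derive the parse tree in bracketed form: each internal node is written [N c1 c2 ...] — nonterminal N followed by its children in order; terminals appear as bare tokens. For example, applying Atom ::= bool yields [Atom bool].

[Type [Prod [Prod [Atom int]] * [Atom int]] → [Type [Prod [Atom int]] → [Type [Prod [Atom bool]]]]]

Type
Prod → Type
Prod * Atom → Type
Atom * Atom → Type
int * Atom → Type
int * int → Type
int * int → Prod → Type
int * int → Atom → Type
int * int → int → Type
int * int → int → Prod
int * int → int → Atom
int * int → int → bool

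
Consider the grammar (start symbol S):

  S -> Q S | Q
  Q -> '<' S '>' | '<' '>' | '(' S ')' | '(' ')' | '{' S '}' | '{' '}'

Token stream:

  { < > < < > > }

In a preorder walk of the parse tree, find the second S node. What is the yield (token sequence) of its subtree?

[S [Q { [S [Q < >] [S [Q < [S [Q < >]] >]]] }]]

< > < < > >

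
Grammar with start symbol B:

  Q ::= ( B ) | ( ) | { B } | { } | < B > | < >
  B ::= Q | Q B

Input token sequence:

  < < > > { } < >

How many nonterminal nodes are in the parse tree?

8

[B [Q < [B [Q < >]] >] [B [Q { }] [B [Q < >]]]]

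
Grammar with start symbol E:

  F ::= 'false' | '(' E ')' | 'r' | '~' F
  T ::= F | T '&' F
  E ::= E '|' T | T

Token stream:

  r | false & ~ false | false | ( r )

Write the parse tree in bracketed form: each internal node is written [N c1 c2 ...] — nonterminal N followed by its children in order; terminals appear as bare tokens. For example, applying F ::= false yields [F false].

[E [E [E [E [T [F r]]] | [T [T [F false]] & [F ~ [F false]]]] | [T [F false]]] | [T [F ( [E [T [F r]]] )]]]

E
E | T
E | T | T
E | T | T | T
T | T | T | T
F | T | T | T
r | T | T | T
r | T & F | T | T
r | F & F | T | T
r | false & F | T | T
r | false & ~ F | T | T
r | false & ~ false | T | T
r | false & ~ false | F | T
r | false & ~ false | false | T
r | false & ~ false | false | F
r | false & ~ false | false | ( E )
r | false & ~ false | false | ( T )
r | false & ~ false | false | ( F )
r | false & ~ false | false | ( r )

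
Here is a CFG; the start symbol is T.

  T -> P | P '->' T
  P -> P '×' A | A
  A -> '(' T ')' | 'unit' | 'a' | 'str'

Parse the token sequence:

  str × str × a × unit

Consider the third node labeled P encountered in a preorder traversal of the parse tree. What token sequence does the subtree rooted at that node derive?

[T [P [P [P [P [A str]] × [A str]] × [A a]] × [A unit]]]

str × str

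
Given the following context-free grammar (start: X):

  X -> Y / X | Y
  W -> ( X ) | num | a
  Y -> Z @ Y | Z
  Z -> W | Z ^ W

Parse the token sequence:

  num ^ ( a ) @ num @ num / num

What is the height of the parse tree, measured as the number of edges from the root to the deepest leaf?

8

[X [Y [Z [Z [W num]] ^ [W ( [X [Y [Z [W a]]]] )]] @ [Y [Z [W num]] @ [Y [Z [W num]]]]] / [X [Y [Z [W num]]]]]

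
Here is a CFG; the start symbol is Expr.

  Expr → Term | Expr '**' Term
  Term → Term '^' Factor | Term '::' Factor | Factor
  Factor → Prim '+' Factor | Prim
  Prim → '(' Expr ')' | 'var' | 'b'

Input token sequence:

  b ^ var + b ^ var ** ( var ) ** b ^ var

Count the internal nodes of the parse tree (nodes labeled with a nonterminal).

[Expr [Expr [Expr [Term [Term [Term [Factor [Prim b]]] ^ [Factor [Prim var] + [Factor [Prim b]]]] ^ [Factor [Prim var]]]] ** [Term [Factor [Prim ( [Expr [Term [Factor [Prim var]]]] )]]]] ** [Term [Term [Factor [Prim b]]] ^ [Factor [Prim var]]]]

27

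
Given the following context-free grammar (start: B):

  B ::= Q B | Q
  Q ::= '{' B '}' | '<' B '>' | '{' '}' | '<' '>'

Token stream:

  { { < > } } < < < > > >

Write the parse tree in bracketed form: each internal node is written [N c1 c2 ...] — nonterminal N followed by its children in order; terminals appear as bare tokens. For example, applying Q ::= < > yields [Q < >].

[B [Q { [B [Q { [B [Q < >]] }]] }] [B [Q < [B [Q < [B [Q < >]] >]] >]]]

B
Q B
{ B } B
{ Q } B
{ { B } } B
{ { Q } } B
{ { < > } } B
{ { < > } } Q
{ { < > } } < B >
{ { < > } } < Q >
{ { < > } } < < B > >
{ { < > } } < < Q > >
{ { < > } } < < < > > >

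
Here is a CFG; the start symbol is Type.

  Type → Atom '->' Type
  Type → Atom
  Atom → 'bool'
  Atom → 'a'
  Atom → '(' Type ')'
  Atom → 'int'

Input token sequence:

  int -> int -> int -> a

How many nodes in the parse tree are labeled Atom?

[Type [Atom int] -> [Type [Atom int] -> [Type [Atom int] -> [Type [Atom a]]]]]

4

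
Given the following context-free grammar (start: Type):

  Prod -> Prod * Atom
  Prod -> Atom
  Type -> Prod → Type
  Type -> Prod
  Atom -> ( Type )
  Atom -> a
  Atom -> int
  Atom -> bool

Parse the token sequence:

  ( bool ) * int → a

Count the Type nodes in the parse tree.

[Type [Prod [Prod [Atom ( [Type [Prod [Atom bool]]] )]] * [Atom int]] → [Type [Prod [Atom a]]]]

3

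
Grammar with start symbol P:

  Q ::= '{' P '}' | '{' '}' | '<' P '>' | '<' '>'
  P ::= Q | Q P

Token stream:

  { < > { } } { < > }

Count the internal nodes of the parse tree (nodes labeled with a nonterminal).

[P [Q { [P [Q < >] [P [Q { }]]] }] [P [Q { [P [Q < >]] }]]]

10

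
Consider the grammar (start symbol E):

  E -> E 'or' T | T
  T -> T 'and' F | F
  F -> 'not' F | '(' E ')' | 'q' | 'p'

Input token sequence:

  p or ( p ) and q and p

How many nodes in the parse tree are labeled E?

[E [E [T [F p]]] or [T [T [T [F ( [E [T [F p]]] )]] and [F q]] and [F p]]]

3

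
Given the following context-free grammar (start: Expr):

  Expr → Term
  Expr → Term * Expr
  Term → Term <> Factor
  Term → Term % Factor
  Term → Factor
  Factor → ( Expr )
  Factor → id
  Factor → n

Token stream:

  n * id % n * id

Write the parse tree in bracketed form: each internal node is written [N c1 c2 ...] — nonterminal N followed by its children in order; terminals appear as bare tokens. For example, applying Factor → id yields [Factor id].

Expr
Term * Expr
Factor * Expr
n * Expr
n * Term * Expr
n * Term % Factor * Expr
n * Factor % Factor * Expr
n * id % Factor * Expr
n * id % n * Expr
n * id % n * Term
n * id % n * Factor
n * id % n * id

[Expr [Term [Factor n]] * [Expr [Term [Term [Factor id]] % [Factor n]] * [Expr [Term [Factor id]]]]]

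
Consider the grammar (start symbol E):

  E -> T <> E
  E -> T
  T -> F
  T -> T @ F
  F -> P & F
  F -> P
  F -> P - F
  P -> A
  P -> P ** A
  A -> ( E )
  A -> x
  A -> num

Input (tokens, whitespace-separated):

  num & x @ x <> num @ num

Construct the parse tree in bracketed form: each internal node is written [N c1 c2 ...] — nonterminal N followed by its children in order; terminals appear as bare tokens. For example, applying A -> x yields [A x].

E
T <> E
T @ F <> E
F @ F <> E
P & F @ F <> E
A & F @ F <> E
num & F @ F <> E
num & P @ F <> E
num & A @ F <> E
num & x @ F <> E
num & x @ P <> E
num & x @ A <> E
num & x @ x <> E
num & x @ x <> T
num & x @ x <> T @ F
num & x @ x <> F @ F
num & x @ x <> P @ F
num & x @ x <> A @ F
num & x @ x <> num @ F
num & x @ x <> num @ P
num & x @ x <> num @ A
num & x @ x <> num @ num

[E [T [T [F [P [A num]] & [F [P [A x]]]]] @ [F [P [A x]]]] <> [E [T [T [F [P [A num]]]] @ [F [P [A num]]]]]]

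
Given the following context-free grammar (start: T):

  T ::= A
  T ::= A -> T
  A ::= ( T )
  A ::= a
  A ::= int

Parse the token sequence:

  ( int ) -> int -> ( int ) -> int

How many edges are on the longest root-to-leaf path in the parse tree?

6

[T [A ( [T [A int]] )] -> [T [A int] -> [T [A ( [T [A int]] )] -> [T [A int]]]]]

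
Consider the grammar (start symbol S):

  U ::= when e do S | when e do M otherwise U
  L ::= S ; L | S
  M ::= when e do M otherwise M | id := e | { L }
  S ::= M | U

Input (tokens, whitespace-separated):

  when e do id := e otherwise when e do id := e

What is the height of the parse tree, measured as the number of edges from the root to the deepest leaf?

5

[S [U when e do [M id := e] otherwise [U when e do [S [M id := e]]]]]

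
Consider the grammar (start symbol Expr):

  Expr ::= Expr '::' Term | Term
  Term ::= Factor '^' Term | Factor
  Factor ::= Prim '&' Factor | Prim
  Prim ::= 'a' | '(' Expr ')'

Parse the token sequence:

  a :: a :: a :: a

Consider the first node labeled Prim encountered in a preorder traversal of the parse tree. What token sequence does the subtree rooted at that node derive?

a

[Expr [Expr [Expr [Expr [Term [Factor [Prim a]]]] :: [Term [Factor [Prim a]]]] :: [Term [Factor [Prim a]]]] :: [Term [Factor [Prim a]]]]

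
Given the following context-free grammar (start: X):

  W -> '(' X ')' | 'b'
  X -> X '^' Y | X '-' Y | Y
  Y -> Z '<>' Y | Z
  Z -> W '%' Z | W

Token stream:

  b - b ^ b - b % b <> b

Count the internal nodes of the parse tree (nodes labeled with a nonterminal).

21

[X [X [X [X [Y [Z [W b]]]] - [Y [Z [W b]]]] ^ [Y [Z [W b]]]] - [Y [Z [W b] % [Z [W b]]] <> [Y [Z [W b]]]]]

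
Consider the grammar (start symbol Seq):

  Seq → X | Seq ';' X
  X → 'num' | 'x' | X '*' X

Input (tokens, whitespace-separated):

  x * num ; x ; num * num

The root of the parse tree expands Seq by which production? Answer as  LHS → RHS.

[Seq [Seq [Seq [X [X x] * [X num]]] ; [X x]] ; [X [X num] * [X num]]]

Seq → Seq ';' X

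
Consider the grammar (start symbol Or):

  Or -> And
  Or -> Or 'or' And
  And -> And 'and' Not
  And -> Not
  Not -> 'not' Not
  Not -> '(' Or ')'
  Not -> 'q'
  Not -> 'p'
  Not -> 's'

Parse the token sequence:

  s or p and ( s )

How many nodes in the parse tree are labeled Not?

[Or [Or [And [Not s]]] or [And [And [Not p]] and [Not ( [Or [And [Not s]]] )]]]

4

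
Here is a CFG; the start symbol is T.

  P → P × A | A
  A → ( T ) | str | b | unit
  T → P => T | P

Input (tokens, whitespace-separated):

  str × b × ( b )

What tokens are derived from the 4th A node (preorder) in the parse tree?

b

[T [P [P [P [A str]] × [A b]] × [A ( [T [P [A b]]] )]]]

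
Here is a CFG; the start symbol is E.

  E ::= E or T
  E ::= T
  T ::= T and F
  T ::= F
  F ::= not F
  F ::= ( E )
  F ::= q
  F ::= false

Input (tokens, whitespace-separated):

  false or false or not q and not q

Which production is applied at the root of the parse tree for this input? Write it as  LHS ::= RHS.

[E [E [E [T [F false]]] or [T [F false]]] or [T [T [F not [F q]]] and [F not [F q]]]]

E ::= E or T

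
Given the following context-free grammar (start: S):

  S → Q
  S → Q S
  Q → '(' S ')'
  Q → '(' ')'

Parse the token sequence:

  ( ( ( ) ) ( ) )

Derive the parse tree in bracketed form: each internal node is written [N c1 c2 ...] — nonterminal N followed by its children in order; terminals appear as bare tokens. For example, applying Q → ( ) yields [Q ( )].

[S [Q ( [S [Q ( [S [Q ( )]] )] [S [Q ( )]]] )]]

S
Q
( S )
( Q S )
( ( S ) S )
( ( Q ) S )
( ( ( ) ) S )
( ( ( ) ) Q )
( ( ( ) ) ( ) )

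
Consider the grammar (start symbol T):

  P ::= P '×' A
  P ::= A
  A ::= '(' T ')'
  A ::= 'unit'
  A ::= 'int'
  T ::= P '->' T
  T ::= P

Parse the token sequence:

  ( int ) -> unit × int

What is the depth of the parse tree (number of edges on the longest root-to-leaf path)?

6

[T [P [A ( [T [P [A int]]] )]] -> [T [P [P [A unit]] × [A int]]]]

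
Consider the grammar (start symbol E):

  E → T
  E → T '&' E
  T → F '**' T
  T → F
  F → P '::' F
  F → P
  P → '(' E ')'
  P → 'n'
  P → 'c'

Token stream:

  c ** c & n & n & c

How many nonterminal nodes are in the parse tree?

[E [T [F [P c]] ** [T [F [P c]]]] & [E [T [F [P n]]] & [E [T [F [P n]]] & [E [T [F [P c]]]]]]]

19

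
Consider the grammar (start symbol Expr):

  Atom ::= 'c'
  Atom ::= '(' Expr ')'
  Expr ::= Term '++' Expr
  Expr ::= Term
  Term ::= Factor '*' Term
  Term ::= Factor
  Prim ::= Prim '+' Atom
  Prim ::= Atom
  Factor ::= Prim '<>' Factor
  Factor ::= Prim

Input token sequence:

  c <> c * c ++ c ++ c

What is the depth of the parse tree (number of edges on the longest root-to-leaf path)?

7

[Expr [Term [Factor [Prim [Atom c]] <> [Factor [Prim [Atom c]]]] * [Term [Factor [Prim [Atom c]]]]] ++ [Expr [Term [Factor [Prim [Atom c]]]] ++ [Expr [Term [Factor [Prim [Atom c]]]]]]]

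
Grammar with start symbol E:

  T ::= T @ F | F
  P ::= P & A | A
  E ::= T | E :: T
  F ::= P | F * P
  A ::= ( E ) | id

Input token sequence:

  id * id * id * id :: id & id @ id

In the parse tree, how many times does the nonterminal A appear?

[E [E [T [F [F [F [F [P [A id]]] * [P [A id]]] * [P [A id]]] * [P [A id]]]]] :: [T [T [F [P [P [A id]] & [A id]]]] @ [F [P [A id]]]]]

7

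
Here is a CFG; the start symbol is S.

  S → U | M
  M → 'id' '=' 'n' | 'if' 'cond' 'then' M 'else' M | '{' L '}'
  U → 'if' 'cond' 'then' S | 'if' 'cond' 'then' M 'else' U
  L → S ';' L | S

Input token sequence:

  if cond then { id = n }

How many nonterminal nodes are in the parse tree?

[S [U if cond then [S [M { [L [S [M id = n]]] }]]]]

7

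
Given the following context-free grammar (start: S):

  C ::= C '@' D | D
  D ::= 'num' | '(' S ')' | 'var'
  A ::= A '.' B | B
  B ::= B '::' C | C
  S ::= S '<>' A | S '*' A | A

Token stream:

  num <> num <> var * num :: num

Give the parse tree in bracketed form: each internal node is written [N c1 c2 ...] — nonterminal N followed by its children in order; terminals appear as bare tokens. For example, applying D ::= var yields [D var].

S
S * A
S <> A * A
S <> A <> A * A
A <> A <> A * A
B <> A <> A * A
C <> A <> A * A
D <> A <> A * A
num <> A <> A * A
num <> B <> A * A
num <> C <> A * A
num <> D <> A * A
num <> num <> A * A
num <> num <> B * A
num <> num <> C * A
num <> num <> D * A
num <> num <> var * A
num <> num <> var * B
num <> num <> var * B :: C
num <> num <> var * C :: C
num <> num <> var * D :: C
num <> num <> var * num :: C
num <> num <> var * num :: D
num <> num <> var * num :: num

[S [S [S [S [A [B [C [D num]]]]] <> [A [B [C [D num]]]]] <> [A [B [C [D var]]]]] * [A [B [B [C [D num]]] :: [C [D num]]]]]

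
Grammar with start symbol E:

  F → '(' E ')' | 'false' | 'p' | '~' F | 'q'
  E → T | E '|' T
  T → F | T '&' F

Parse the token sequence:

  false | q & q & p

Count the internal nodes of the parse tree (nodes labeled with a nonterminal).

[E [E [T [F false]]] | [T [T [T [F q]] & [F q]] & [F p]]]

10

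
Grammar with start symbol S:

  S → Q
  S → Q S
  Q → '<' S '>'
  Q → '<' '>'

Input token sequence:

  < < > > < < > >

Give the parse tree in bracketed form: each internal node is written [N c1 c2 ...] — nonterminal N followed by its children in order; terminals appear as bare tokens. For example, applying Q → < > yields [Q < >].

[S [Q < [S [Q < >]] >] [S [Q < [S [Q < >]] >]]]

S
Q S
< S > S
< Q > S
< < > > S
< < > > Q
< < > > < S >
< < > > < Q >
< < > > < < > >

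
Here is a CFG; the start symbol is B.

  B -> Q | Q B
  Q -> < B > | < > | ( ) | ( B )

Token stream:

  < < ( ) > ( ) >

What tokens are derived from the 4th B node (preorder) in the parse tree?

( )

[B [Q < [B [Q < [B [Q ( )]] >] [B [Q ( )]]] >]]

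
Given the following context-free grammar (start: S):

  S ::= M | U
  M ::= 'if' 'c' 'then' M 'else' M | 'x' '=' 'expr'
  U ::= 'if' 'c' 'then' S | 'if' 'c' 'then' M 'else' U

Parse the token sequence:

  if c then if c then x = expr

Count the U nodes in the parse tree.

[S [U if c then [S [U if c then [S [M x = expr]]]]]]

2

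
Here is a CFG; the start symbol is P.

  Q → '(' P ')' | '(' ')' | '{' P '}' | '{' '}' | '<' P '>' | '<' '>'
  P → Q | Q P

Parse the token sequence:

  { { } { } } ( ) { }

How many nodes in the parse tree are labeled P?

[P [Q { [P [Q { }] [P [Q { }]]] }] [P [Q ( )] [P [Q { }]]]]

5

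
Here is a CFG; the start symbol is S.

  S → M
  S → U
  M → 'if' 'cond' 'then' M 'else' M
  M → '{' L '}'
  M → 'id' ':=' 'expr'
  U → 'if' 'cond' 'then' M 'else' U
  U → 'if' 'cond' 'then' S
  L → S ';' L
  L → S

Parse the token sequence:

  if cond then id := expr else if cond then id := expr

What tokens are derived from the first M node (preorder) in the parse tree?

[S [U if cond then [M id := expr] else [U if cond then [S [M id := expr]]]]]

id := expr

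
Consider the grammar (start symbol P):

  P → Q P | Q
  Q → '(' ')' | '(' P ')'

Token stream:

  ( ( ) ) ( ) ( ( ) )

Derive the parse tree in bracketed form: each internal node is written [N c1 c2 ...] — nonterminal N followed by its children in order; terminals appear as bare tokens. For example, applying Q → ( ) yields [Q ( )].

[P [Q ( [P [Q ( )]] )] [P [Q ( )] [P [Q ( [P [Q ( )]] )]]]]

P
Q P
( P ) P
( Q ) P
( ( ) ) P
( ( ) ) Q P
( ( ) ) ( ) P
( ( ) ) ( ) Q
( ( ) ) ( ) ( P )
( ( ) ) ( ) ( Q )
( ( ) ) ( ) ( ( ) )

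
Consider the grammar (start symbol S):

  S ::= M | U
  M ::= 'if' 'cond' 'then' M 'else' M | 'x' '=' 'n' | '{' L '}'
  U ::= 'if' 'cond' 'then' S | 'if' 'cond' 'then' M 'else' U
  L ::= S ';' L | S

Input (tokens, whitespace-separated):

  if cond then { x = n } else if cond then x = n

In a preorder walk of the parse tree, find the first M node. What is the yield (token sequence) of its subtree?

{ x = n }

[S [U if cond then [M { [L [S [M x = n]]] }] else [U if cond then [S [M x = n]]]]]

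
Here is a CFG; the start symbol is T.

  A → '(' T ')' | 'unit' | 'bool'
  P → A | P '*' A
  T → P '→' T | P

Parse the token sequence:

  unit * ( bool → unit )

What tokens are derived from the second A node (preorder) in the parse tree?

( bool → unit )

[T [P [P [A unit]] * [A ( [T [P [A bool]] → [T [P [A unit]]]] )]]]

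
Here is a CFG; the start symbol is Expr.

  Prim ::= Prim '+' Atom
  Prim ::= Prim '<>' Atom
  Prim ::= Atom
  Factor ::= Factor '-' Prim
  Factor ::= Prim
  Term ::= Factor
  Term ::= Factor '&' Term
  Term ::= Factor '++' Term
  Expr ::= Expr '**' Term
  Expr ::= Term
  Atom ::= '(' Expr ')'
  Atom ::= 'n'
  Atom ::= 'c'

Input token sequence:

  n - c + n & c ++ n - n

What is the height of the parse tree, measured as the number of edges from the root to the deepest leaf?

8

[Expr [Term [Factor [Factor [Prim [Atom n]]] - [Prim [Prim [Atom c]] + [Atom n]]] & [Term [Factor [Prim [Atom c]]] ++ [Term [Factor [Factor [Prim [Atom n]]] - [Prim [Atom n]]]]]]]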